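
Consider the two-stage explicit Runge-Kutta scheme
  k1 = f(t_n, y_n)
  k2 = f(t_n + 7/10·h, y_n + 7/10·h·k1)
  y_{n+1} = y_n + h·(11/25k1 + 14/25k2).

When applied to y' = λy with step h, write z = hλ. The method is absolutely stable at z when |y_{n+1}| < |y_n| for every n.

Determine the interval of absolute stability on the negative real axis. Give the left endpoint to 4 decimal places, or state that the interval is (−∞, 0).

On y'=λy, z=hλ:
  k1=λy_n ⇒ h·k1=z·y_n;  k2=λ(1+7/10z)y_n ⇒ h·k2=z(1+7/10z)y_n
  y_{n+1}/y_n = 1 + 11/25z + 14/25z(1+7/10z) = 1 + z + 49/125z²
  ⇒ R(z) = 1 + z + 49/125z².

Solve |R(x)|<1 on ℝ⁻.
x=-1.05: |R|=0.3822
R=1: x+49/125x²=0 ⇒ x=−125/49=-2.5510; min R=1−1/(4·49/125)=0.3622>−1
Confirm numerically:
  x=-2.383: |R|=0.84305 <1
  x=-1.259: |R|=0.36235 <1
  x=-1.022: |R|=0.38744 <1
  x=-2.826: |R|=1.30462 >1
  x=-2.684: |R|=1.13991 >1
Interval (-2.5510, 0).

(-2.5510, 0).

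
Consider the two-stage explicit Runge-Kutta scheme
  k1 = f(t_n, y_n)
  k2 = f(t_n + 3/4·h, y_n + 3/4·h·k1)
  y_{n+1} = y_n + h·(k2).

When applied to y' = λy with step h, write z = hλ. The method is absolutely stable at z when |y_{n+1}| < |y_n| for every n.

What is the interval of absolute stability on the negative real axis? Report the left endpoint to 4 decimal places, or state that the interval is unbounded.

(-1.3333, 0).

Test eqn y'=λy, z=hλ:
  k1=λy_n ⇒ h·k1=z·y_n;  k2=λ(1+3/4z)y_n ⇒ h·k2=z(1+3/4z)y_n
  y_{n+1}/y_n = 1 + z(1+3/4z) = 1 + z + 3/4z²
  Hence R(z) = 1 + z + 3/4z².

Need |R(x)|<1, x<0.
x=-0.92: |R|=0.7148
R=1: x+3/4x²=0 ⇒ x=−4/3=-1.3333; min R=1−1/(4·3/4)=0.6667>−1
Confirm numerically:
  x=-1.162: |R|=0.85068 <1
  x=-1.150: |R|=0.84187 <1
  x=-0.641: |R|=0.66716 <1
  x=-0.631: |R|=0.66762 <1
  x=-1.624: |R|=1.35403 >1
  x=-1.562: |R|=1.26788 >1
Stable set (-1.3333, 0).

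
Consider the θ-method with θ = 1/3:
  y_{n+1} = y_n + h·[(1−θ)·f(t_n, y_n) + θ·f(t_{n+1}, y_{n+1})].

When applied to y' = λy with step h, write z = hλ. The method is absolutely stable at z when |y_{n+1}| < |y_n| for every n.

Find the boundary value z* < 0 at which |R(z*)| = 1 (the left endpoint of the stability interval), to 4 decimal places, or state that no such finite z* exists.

left endpoint -6.0000.

On y'=λy, z=hλ:
  y_{n+1} = y_n + z·[2/3·y_n + 1/3·y_{n+1}] ⇒ (1 − 1/3z)y_{n+1} = (1 + 2/3z)y_n
  R(z) = (1 + 2/3z)/(1 − 1/3z).

Solve |R(x)|<1 on ℝ⁻.
x=-1.39: |R|=0.0501
R=−1: 1+2/3x = −1+1/3x ⇒ -1/3x=2 ⇒ x=2/(-1/3)=-6.0000
Confirm numerically:
  x=-5.391: |R|=0.92742 <1
  x=-3.780: |R|=0.67257 <1
  x=-3.094: |R|=0.52314 <1
  x=-2.511: |R|=0.36690 <1
  x=-6.582: |R|=1.06074 >1
  x=-6.283: |R|=1.03049 >1
  x=-6.160: |R|=1.01747 >1
So |R|<1 on (-6.0000, 0).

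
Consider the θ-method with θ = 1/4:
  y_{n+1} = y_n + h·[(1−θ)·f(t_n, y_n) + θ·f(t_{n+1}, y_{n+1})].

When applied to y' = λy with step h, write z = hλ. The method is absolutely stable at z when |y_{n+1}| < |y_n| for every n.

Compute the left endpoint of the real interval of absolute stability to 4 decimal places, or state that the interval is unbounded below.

On y'=λy, z=hλ:
  y_{n+1} = y_n + z·[3/4·y_n + 1/4·y_{n+1}] ⇒ (1 − 1/4z)y_{n+1} = (1 + 3/4z)y_n
  so R(z) = (1 + 3/4z)/(1 − 1/4z).

Find x<0 with |R(x)|<1.
x=-0.69: |R|=0.4115
R=−1: 1+3/4x = −1+1/4x ⇒ -1/2x=2 ⇒ x=2/(-1/2)=-4.0000
Confirm numerically:
  x=-3.702: |R|=0.92262 <1
  x=-3.593: |R|=0.89280 <1
  x=-2.135: |R|=0.39201 <1
  x=-4.590: |R|=1.13737 >1
  x=-4.479: |R|=1.11299 >1
  x=-4.339: |R|=1.08130 >1
Interval (-4.0000, 0).

z* = -4.0000.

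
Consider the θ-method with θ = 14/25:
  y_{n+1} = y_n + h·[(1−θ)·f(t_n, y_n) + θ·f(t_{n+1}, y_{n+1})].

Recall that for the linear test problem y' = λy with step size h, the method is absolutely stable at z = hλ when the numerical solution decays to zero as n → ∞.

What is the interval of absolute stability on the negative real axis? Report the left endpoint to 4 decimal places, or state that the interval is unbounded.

unbounded; (−∞, 0).

With y'=λy (z=hλ):
  y_{n+1} = y_n + z·[11/25·y_n + 14/25·y_{n+1}] ⇒ (1 − 14/25z)y_{n+1} = (1 + 11/25z)y_n
  ⇒ R(z) = (1 + 11/25z)/(1 − 14/25z).

Boundary: |R(x)|=1, x<0.
x=-1.24: |R|=0.2682
x=-2: |R|=0.0566
x=-10: |R|=0.5152
x=-100: |R|=0.7544
θ=14/25≥1/2 ⇒ |1+11/25x|<|1−14/25x| ∀x<0 ⇒ unbounded interval.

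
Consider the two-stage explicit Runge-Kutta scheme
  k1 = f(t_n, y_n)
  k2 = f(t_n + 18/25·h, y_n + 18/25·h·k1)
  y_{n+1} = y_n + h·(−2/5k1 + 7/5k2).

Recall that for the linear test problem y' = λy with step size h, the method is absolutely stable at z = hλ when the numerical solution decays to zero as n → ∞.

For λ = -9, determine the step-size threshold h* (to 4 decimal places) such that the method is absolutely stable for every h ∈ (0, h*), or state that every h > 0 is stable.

(-0.9921,0); λ=-9 ⇒ h* = (125/126)/9 = 0.1102.

On y'=λy, z=hλ:
  k1=λy_n ⇒ h·k1=z·y_n;  k2=λ(1+18/25z)y_n ⇒ h·k2=z(1+18/25z)y_n
  y_{n+1}/y_n = 1 − 2/5z + 7/5z(1+18/25z) = 1 + z + 126/125z²
  ⇒ R(z) = 1 + z + 126/125z².

Find x<0 with |R(x)|<1.
x=-0.4: |R|=0.7613
R=1: x+126/125x²=0 ⇒ x=−125/126=-0.9921; min R=1−1/(4·126/125)=0.7520>−1
Confirm numerically:
  x=-0.831: |R|=0.86509 <1
  x=-0.676: |R|=0.78463 <1
  x=-0.495: |R|=0.75199 <1
  x=-1.560: |R|=1.89307 >1
  x=-1.461: |R|=1.69060 >1
  x=-1.101: |R|=1.12090 >1
Interval (-0.9921, 0).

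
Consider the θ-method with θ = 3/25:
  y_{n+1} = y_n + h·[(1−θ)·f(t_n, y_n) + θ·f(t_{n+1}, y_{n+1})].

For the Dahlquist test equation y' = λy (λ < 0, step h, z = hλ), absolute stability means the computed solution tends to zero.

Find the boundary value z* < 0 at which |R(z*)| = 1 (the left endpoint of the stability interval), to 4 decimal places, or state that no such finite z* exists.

z* = -2.6316.

Test eqn y'=λy, z=hλ:
  y_{n+1} = y_n + z·[22/25·y_n + 3/25·y_{n+1}] ⇒ (1 − 3/25z)y_{n+1} = (1 + 22/25z)y_n
  so R(z) = (1 + 22/25z)/(1 − 3/25z).

Need |R(x)|<1, x<0.
x=-1.17: |R|=0.0260
R=−1: 1+22/25x = −1+3/25x ⇒ -19/25x=2 ⇒ x=2/(-19/25)=-2.6316
Confirm numerically:
  x=-2.153: |R|=0.71096 <1
  x=-2.011: |R|=0.62005 <1
  x=-1.360: |R|=0.16919 <1
  x=-3.028: |R|=1.22098 >1
  x=-2.678: |R|=1.02670 >1
Stable set (-2.6316, 0).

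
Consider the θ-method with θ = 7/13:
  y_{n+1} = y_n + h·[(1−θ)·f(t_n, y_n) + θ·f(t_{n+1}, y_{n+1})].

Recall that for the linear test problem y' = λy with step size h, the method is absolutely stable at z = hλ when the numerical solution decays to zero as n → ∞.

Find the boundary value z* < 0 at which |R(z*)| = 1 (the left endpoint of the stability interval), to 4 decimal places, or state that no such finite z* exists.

interval (−∞, 0).

Set f=λy, z=hλ:
  y_{n+1} = y_n + z·[6/13·y_n + 7/13·y_{n+1}] ⇒ (1 − 7/13z)y_{n+1} = (1 + 6/13z)y_n
  Hence R(z) = (1 + 6/13z)/(1 − 7/13z).

Solve |R(x)|<1 on ℝ⁻.
x=-1.48: |R|=0.1764
x=-2: |R|=0.0370
x=-10: |R|=0.5663
x=-100: |R|=0.8233
θ=7/13≥1/2 ⇒ |1+6/13x|<|1−7/13x| ∀x<0 ⇒ interval (−∞,0).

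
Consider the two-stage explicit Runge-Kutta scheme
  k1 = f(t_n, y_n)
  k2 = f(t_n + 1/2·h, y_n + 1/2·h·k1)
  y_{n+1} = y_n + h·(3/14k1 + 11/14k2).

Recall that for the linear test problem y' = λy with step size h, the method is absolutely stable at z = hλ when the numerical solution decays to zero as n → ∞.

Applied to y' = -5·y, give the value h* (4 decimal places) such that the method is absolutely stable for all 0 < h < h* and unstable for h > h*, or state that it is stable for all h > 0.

(-2.5455,0); λ=-5 ⇒ h* = (28/11)/5 = 0.5091.

Test eqn y'=λy, z=hλ:
  k1=λy_n ⇒ h·k1=z·y_n;  k2=λ(1+1/2z)y_n ⇒ h·k2=z(1+1/2z)y_n
  y_{n+1}/y_n = 1 + 3/14z + 11/14z(1+1/2z) = 1 + z + 11/28z²
  ⇒ R(z) = 1 + z + 11/28z².

Boundary: |R(x)|=1, x<0.
x=-0.53: |R|=0.5804
R=1: x+11/28x²=0 ⇒ x=−28/11=-2.5455; min R=1−1/(4·11/28)=0.3636>−1
Confirm numerically:
  x=-2.268: |R|=0.75279 <1
  x=-1.933: |R|=0.53491 <1
  x=-1.482: |R|=0.38084 <1
  x=-1.394: |R|=0.36941 <1
  x=-3.118: |R|=1.70133 >1
  x=-2.838: |R|=1.32617 >1
Interval (-2.5455, 0).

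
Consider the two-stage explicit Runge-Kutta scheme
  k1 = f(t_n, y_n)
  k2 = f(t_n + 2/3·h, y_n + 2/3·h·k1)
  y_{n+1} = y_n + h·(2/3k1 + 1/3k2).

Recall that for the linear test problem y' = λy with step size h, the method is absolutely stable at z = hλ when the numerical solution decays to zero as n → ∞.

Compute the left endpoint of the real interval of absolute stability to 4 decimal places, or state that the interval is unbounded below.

On y'=λy, z=hλ:
  k1=λy_n ⇒ h·k1=z·y_n;  k2=λ(1+2/3z)y_n ⇒ h·k2=z(1+2/3z)y_n
  y_{n+1}/y_n = 1 + 2/3z + 1/3z(1+2/3z) = 1 + z + 2/9z²
  Hence R(z) = 1 + z + 2/9z².

Need |R(x)|<1, x<0.
x=-0.99: |R|=0.2278
R=1: x+2/9x²=0 ⇒ x=−9/2=-4.5000; min R=1−1/(4·2/9)=-0.1250>−1
Confirm numerically:
  x=-3.678: |R|=0.32815 <1
  x=-2.879: |R|=0.03708 <1
  x=-2.276: |R|=0.12485 <1
  x=-1.832: |R|=0.08617 <1
  x=-4.592: |R|=1.09388 >1
  x=-4.584: |R|=1.08557 >1
Stable set (-4.5000, 0).

left endpoint -4.5000.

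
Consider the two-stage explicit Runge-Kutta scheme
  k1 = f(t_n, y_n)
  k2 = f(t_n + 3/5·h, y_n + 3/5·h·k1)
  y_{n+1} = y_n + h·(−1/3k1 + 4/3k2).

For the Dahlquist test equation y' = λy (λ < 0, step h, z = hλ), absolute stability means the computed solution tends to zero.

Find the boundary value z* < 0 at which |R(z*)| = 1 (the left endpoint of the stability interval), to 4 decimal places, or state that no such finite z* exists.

z* = -1.2500.

Set f=λy, z=hλ:
  k1=λy_n ⇒ h·k1=z·y_n;  k2=λ(1+3/5z)y_n ⇒ h·k2=z(1+3/5z)y_n
  y_{n+1}/y_n = 1 − 1/3z + 4/3z(1+3/5z) = 1 + z + 4/5z²
  so R(z) = 1 + z + 4/5z².

Need |R(x)|<1, x<0.
x=-1.43: |R|=1.2059
R=1: x+4/5x²=0 ⇒ x=−5/4=-1.2500; min R=1−1/(4·4/5)=0.6875>−1
Confirm numerically:
  x=-1.226: |R|=0.97646 <1
  x=-1.158: |R|=0.91477 <1
  x=-0.702: |R|=0.69224 <1
  x=-0.517: |R|=0.69683 <1
  x=-1.848: |R|=1.88408 >1
  x=-1.632: |R|=1.49874 >1
  x=-1.553: |R|=1.37645 >1
Interval (-1.2500, 0).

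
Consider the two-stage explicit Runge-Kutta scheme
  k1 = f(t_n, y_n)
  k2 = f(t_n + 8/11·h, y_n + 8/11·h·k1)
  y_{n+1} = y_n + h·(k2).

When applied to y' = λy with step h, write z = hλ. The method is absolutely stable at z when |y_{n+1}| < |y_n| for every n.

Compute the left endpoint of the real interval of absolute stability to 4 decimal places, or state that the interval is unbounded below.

left endpoint -1.3750.

On y'=λy, z=hλ:
  k1=λy_n ⇒ h·k1=z·y_n;  k2=λ(1+8/11z)y_n ⇒ h·k2=z(1+8/11z)y_n
  y_{n+1}/y_n = 1 + z(1+8/11z) = 1 + z + 8/11z²
  R(z) = 1 + z + 8/11z².

Boundary: |R(x)|=1, x<0.
x=-1.39: |R|=1.0152
R=1: x+8/11x²=0 ⇒ x=−11/8=-1.3750; min R=1−1/(4·8/11)=0.6562>−1
Confirm numerically:
  x=-1.104: |R|=0.78241 <1
  x=-0.892: |R|=0.68666 <1
  x=-0.823: |R|=0.66960 <1
  x=-0.661: |R|=0.65676 <1
  x=-1.952: |R|=1.81913 >1
  x=-1.882: |R|=1.69394 >1
  x=-1.536: |R|=1.17985 >1
Interval (-1.3750, 0).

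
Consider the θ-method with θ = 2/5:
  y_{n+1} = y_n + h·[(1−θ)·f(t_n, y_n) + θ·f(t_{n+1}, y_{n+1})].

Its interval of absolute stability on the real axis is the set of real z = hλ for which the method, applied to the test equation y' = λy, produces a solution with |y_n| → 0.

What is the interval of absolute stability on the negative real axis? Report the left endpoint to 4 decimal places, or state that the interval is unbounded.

z∈(-10.0000,0).

With y'=λy (z=hλ):
  y_{n+1} = y_n + z·[3/5·y_n + 2/5·y_{n+1}] ⇒ (1 − 2/5z)y_{n+1} = (1 + 3/5z)y_n
  R(z) = (1 + 3/5z)/(1 − 2/5z).

Solve |R(x)|<1 on ℝ⁻.
x=-0.34: |R|=0.7007
R=−1: 1+3/5x = −1+2/5x ⇒ -1/5x=2 ⇒ x=2/(-1/5)=-10.0000
Confirm numerically:
  x=-9.389: |R|=0.97430 <1
  x=-9.031: |R|=0.95798 <1
  x=-6.970: |R|=0.84002 <1
  x=-10.365: |R|=1.01419 >1
  x=-10.227: |R|=1.00892 >1
  x=-10.216: |R|=1.00849 >1
Stable set (-10.0000, 0).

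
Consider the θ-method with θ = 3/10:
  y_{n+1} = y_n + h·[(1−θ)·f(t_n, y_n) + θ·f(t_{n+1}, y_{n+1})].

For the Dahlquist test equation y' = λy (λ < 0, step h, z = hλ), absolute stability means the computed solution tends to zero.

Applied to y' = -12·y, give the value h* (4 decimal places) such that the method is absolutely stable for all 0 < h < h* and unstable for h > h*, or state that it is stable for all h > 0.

With y'=λy (z=hλ):
  y_{n+1} = y_n + z·[7/10·y_n + 3/10·y_{n+1}] ⇒ (1 − 3/10z)y_{n+1} = (1 + 7/10z)y_n
  Hence R(z) = (1 + 7/10z)/(1 − 3/10z).

Boundary: |R(x)|=1, x<0.
x=-1.65: |R|=0.1037
R=−1: 1+7/10x = −1+3/10x ⇒ -2/5x=2 ⇒ x=2/(-2/5)=-5.0000
Confirm numerically:
  x=-3.326: |R|=0.66483 <1
  x=-2.811: |R|=0.52498 <1
  x=-2.109: |R|=0.29173 <1
  x=-5.349: |R|=1.05360 >1
  x=-5.244: |R|=1.03793 >1
  x=-5.024: |R|=1.00383 >1
So |R|<1 on (-5.0000, 0).

(-5.0000,0); λ=-12 ⇒ h* = (5)/12 = 0.4167.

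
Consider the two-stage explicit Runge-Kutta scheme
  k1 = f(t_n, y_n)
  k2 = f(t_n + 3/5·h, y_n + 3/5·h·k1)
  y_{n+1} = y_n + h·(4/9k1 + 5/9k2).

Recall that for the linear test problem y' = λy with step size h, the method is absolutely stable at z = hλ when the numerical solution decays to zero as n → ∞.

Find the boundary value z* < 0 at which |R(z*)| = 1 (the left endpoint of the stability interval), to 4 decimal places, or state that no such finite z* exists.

Set f=λy, z=hλ:
  k1=λy_n ⇒ h·k1=z·y_n;  k2=λ(1+3/5z)y_n ⇒ h·k2=z(1+3/5z)y_n
  y_{n+1}/y_n = 1 + 4/9z + 5/9z(1+3/5z) = 1 + z + 1/3z²
  ⇒ R(z) = 1 + z + 1/3z².

Find x<0 with |R(x)|<1.
x=-0.65: |R|=0.4908
R=1: x+1/3x²=0 ⇒ x=−3=-3.0000; min R=1−1/(4·1/3)=0.2500>−1
Confirm numerically:
  x=-2.252: |R|=0.43850 <1
  x=-2.132: |R|=0.38314 <1
  x=-1.667: |R|=0.25930 <1
  x=-3.502: |R|=1.58600 >1
  x=-3.085: |R|=1.08741 >1
Stable set (-3.0000, 0).

left endpoint -3.0000.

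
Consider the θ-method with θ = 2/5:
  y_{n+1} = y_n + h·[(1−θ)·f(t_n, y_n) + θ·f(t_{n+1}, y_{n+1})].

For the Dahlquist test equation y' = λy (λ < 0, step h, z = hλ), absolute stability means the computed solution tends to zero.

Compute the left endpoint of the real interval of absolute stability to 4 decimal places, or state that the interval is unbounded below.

z* = -10.0000.

Set f=λy, z=hλ:
  y_{n+1} = y_n + z·[3/5·y_n + 2/5·y_{n+1}] ⇒ (1 − 2/5z)y_{n+1} = (1 + 3/5z)y_n
  Hence R(z) = (1 + 3/5z)/(1 − 2/5z).

Solve |R(x)|<1 on ℝ⁻.
x=-0.36: |R|=0.6853
R=−1: 1+3/5x = −1+2/5x ⇒ -1/5x=2 ⇒ x=2/(-1/5)=-10.0000
Confirm numerically:
  x=-9.413: |R|=0.97536 <1
  x=-6.182: |R|=0.78012 <1
  x=-4.001: |R|=0.53861 <1
  x=-10.355: |R|=1.01381 >1
  x=-10.272: |R|=1.01065 >1
  x=-10.097: |R|=1.00385 >1
Interval (-10.0000, 0).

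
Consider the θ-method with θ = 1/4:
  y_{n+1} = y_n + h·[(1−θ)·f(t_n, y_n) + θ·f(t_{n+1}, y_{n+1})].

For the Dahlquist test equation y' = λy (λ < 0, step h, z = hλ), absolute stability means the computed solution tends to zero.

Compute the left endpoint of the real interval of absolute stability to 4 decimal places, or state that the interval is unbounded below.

left endpoint -4.0000.

Set f=λy, z=hλ:
  y_{n+1} = y_n + z·[3/4·y_n + 1/4·y_{n+1}] ⇒ (1 − 1/4z)y_{n+1} = (1 + 3/4z)y_n
  Hence R(z) = (1 + 3/4z)/(1 − 1/4z).

Solve |R(x)|<1 on ℝ⁻.
x=-1.21: |R|=0.0710
R=−1: 1+3/4x = −1+1/4x ⇒ -1/2x=2 ⇒ x=2/(-1/2)=-4.0000
Confirm numerically:
  x=-2.284: |R|=0.45385 <1
  x=-2.021: |R|=0.34263 <1
  x=-1.655: |R|=0.17065 <1
  x=-4.190: |R|=1.04640 >1
  x=-4.093: |R|=1.02298 >1
Stable set (-4.0000, 0).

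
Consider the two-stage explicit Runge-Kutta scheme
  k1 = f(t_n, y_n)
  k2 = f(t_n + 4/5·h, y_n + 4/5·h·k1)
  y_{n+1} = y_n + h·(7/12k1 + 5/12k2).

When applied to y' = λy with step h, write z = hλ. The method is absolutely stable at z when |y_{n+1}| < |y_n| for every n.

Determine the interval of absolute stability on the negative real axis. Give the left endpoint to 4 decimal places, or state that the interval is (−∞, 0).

On y'=λy, z=hλ:
  k1=λy_n ⇒ h·k1=z·y_n;  k2=λ(1+4/5z)y_n ⇒ h·k2=z(1+4/5z)y_n
  y_{n+1}/y_n = 1 + 7/12z + 5/12z(1+4/5z) = 1 + z + 1/3z²
  R(z) = 1 + z + 1/3z².

Find x<0 with |R(x)|<1.
x=-0.32: |R|=0.7141
R=1: x+1/3x²=0 ⇒ x=−3=-3.0000; min R=1−1/(4·1/3)=0.2500>−1
Confirm numerically:
  x=-2.593: |R|=0.64822 <1
  x=-1.796: |R|=0.27921 <1
  x=-1.759: |R|=0.27236 <1
  x=-3.539: |R|=1.63584 >1
  x=-3.226: |R|=1.24303 >1
Stable set (-3.0000, 0).

z∈(-3.0000,0).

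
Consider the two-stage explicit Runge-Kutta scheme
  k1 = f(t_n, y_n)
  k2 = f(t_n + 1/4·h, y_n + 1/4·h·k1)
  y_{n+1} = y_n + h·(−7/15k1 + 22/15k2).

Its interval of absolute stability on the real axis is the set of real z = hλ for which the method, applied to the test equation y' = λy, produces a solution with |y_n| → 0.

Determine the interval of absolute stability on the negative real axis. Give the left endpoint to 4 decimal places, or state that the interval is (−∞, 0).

On y'=λy, z=hλ:
  k1=λy_n ⇒ h·k1=z·y_n;  k2=λ(1+1/4z)y_n ⇒ h·k2=z(1+1/4z)y_n
  y_{n+1}/y_n = 1 − 7/15z + 22/15z(1+1/4z) = 1 + z + 11/30z²
  R(z) = 1 + z + 11/30z².

Boundary: |R(x)|=1, x<0.
x=-1.47: |R|=0.3223
R=1: x+11/30x²=0 ⇒ x=−30/11=-2.7273; min R=1−1/(4·11/30)=0.3182>−1
Confirm numerically:
  x=-2.177: |R|=0.56075 <1
  x=-1.803: |R|=0.38896 <1
  x=-1.475: |R|=0.32273 <1
  x=-1.131: |R|=0.33803 <1
  x=-2.957: |R|=1.24908 >1
  x=-2.864: |R|=1.14358 >1
  x=-2.815: |R|=1.09055 >1
Stable set (-2.7273, 0).

z∈(-2.7273,0).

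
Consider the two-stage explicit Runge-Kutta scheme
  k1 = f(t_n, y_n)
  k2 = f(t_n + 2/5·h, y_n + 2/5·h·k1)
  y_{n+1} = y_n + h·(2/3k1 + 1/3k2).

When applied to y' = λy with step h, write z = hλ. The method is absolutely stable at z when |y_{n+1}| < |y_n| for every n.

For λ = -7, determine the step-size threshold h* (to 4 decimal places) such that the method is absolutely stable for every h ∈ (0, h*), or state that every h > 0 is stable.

(-7.5000,0); λ=-7 ⇒ h* = (15/2)/7 = 1.0714.

Test eqn y'=λy, z=hλ:
  k1=λy_n ⇒ h·k1=z·y_n;  k2=λ(1+2/5z)y_n ⇒ h·k2=z(1+2/5z)y_n
  y_{n+1}/y_n = 1 + 2/3z + 1/3z(1+2/5z) = 1 + z + 2/15z²
  ⇒ R(z) = 1 + z + 2/15z².

Find x<0 with |R(x)|<1.
x=-1.54: |R|=0.2238
R=1: x+2/15x²=0 ⇒ x=−15/2=-7.5000; min R=1−1/(4·2/15)=-0.8750>−1
Confirm numerically:
  x=-6.149: |R|=0.10764 <1
  x=-5.713: |R|=0.36122 <1
  x=-5.170: |R|=0.60615 <1
  x=-4.158: |R|=0.85280 <1
  x=-7.860: |R|=1.37728 >1
  x=-7.822: |R|=1.33582 >1
  x=-7.670: |R|=1.17385 >1
Interval (-7.5000, 0).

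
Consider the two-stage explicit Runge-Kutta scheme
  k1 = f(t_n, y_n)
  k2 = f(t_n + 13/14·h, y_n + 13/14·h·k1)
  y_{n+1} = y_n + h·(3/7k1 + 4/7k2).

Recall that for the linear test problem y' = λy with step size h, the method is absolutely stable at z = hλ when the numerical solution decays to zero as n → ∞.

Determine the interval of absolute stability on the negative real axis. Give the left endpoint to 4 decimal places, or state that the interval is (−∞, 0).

With y'=λy (z=hλ):
  k1=λy_n ⇒ h·k1=z·y_n;  k2=λ(1+13/14z)y_n ⇒ h·k2=z(1+13/14z)y_n
  y_{n+1}/y_n = 1 + 3/7z + 4/7z(1+13/14z) = 1 + z + 26/49z²
  Hence R(z) = 1 + z + 26/49z².

Boundary: |R(x)|=1, x<0.
x=-1.35: |R|=0.6170
R=1: x+26/49x²=0 ⇒ x=−49/26=-1.8846; min R=1−1/(4·26/49)=0.5288>−1
Confirm numerically:
  x=-1.839: |R|=0.95549 <1
  x=-1.374: |R|=0.62773 <1
  x=-1.224: |R|=0.57095 <1
  x=-1.098: |R|=0.54171 <1
  x=-2.335: |R|=1.55802 >1
  x=-2.280: |R|=1.47833 >1
  x=-1.988: |R|=1.10906 >1
Stable set (-1.8846, 0).

(-1.8846, 0).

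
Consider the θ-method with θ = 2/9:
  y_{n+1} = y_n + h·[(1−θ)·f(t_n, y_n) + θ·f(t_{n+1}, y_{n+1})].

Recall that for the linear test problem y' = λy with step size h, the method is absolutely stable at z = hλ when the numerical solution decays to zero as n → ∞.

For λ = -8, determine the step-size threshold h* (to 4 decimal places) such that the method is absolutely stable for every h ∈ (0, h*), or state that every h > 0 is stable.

Test eqn y'=λy, z=hλ:
  y_{n+1} = y_n + z·[7/9·y_n + 2/9·y_{n+1}] ⇒ (1 − 2/9z)y_{n+1} = (1 + 7/9z)y_n
  Hence R(z) = (1 + 7/9z)/(1 − 2/9z).

Solve |R(x)|<1 on ℝ⁻.
x=-1.32: |R|=0.0206
R=−1: 1+7/9x = −1+2/9x ⇒ -5/9x=2 ⇒ x=2/(-5/9)=-3.6000
Confirm numerically:
  x=-3.081: |R|=0.82885 <1
  x=-2.605: |R|=0.64989 <1
  x=-2.112: |R|=0.43739 <1
  x=-2.106: |R|=0.43460 <1
  x=-3.804: |R|=1.06142 >1
  x=-3.796: |R|=1.05906 >1
  x=-3.649: |R|=1.01503 >1
So |R|<1 on (-3.6000, 0).

(-3.6000,0); λ=-8 ⇒ h* = (18/5)/8 = 0.4500.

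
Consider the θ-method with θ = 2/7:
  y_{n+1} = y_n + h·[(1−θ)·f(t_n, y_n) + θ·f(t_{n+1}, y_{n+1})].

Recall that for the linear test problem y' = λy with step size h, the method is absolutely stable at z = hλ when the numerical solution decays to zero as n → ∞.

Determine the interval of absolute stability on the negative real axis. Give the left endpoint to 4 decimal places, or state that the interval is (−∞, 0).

On y'=λy, z=hλ:
  y_{n+1} = y_n + z·[5/7·y_n + 2/7·y_{n+1}] ⇒ (1 − 2/7z)y_{n+1} = (1 + 5/7z)y_n
  so R(z) = (1 + 5/7z)/(1 − 2/7z).

Find x<0 with |R(x)|<1.
x=-1.53: |R|=0.0646
R=−1: 1+5/7x = −1+2/7x ⇒ -3/7x=2 ⇒ x=2/(-3/7)=-4.6667
Confirm numerically:
  x=-3.885: |R|=0.84123 <1
  x=-3.370: |R|=0.71689 <1
  x=-3.361: |R|=0.71455 <1
  x=-5.126: |R|=1.07987 >1
  x=-5.070: |R|=1.07060 >1
  x=-4.908: |R|=1.04305 >1
Stable set (-4.6667, 0).

z∈(-4.6667,0).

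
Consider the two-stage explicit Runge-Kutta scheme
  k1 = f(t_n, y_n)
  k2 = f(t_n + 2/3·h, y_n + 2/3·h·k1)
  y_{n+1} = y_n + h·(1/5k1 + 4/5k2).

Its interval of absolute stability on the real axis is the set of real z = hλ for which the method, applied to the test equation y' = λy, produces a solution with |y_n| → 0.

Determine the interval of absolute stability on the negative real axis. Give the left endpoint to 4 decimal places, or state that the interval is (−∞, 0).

z∈(-1.8750,0).

Set f=λy, z=hλ:
  k1=λy_n ⇒ h·k1=z·y_n;  k2=λ(1+2/3z)y_n ⇒ h·k2=z(1+2/3z)y_n
  y_{n+1}/y_n = 1 + 1/5z + 4/5z(1+2/3z) = 1 + z + 8/15z²
  ⇒ R(z) = 1 + z + 8/15z².

Find x<0 with |R(x)|<1.
x=-0.97: |R|=0.5318
R=1: x+8/15x²=0 ⇒ x=−15/8=-1.8750; min R=1−1/(4·8/15)=0.5312>−1
Confirm numerically:
  x=-1.355: |R|=0.62421 <1
  x=-1.183: |R|=0.56339 <1
  x=-0.936: |R|=0.53125 <1
  x=-2.382: |R|=1.64409 >1
  x=-2.305: |R|=1.52861 >1
  x=-2.244: |R|=1.44162 >1
Interval (-1.8750, 0).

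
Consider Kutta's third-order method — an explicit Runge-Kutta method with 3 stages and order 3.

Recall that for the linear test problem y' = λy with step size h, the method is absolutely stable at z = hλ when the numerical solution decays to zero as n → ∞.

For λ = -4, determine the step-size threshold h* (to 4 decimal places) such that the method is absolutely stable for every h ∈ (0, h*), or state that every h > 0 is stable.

(-2.5127,0); λ=-4 ⇒ h* = 0.6282.

Set f=λy, z=hλ:
  order 3, 3-stage ⇒ R(z)=1+z+z^2/2+z^3/6
  (e.g. R(-1.52)=0.04990, |R|=0.04990)

Solve |R(x)|<1 on ℝ⁻.
x=-1.52: |R|=0.0499
|R(-1.88)|=0.2202 |R(-1.74)|=0.1042 |R(-1.4)|=0.1227
Bisect:
  x_lo=-3.1589 |R|=2.4233  x_hi=-0.2252 |R|=0.7982
  mid=-1.69209 |R|=0.06796 →hi
  mid=-2.42551 |R|=0.86222 →hi
  mid=-2.79223 |R|=1.52224 →lo
  mid=-2.60887 |R|=1.16519 →lo
  mid=-2.51719 |R|=1.00733 →lo
  mid=-2.47135 |R|=0.93323 →hi
  mid=-2.49427 |R|=0.96988 →hi
  mid=-2.50573 |R|=0.98851 →hi
  mid=-2.51146 |R|=0.99789 →hi
  ...
  [-2.51289,-2.51272] ⇒ x*=-2.5127
Interval (-2.5127, 0).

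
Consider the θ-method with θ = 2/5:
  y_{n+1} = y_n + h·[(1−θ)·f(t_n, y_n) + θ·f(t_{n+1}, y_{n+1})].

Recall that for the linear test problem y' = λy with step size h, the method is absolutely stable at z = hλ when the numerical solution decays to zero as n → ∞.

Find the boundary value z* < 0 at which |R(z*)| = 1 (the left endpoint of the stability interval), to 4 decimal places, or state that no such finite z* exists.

Set f=λy, z=hλ:
  y_{n+1} = y_n + z·[3/5·y_n + 2/5·y_{n+1}] ⇒ (1 − 2/5z)y_{n+1} = (1 + 3/5z)y_n
  ⇒ R(z) = (1 + 3/5z)/(1 − 2/5z).

Boundary: |R(x)|=1, x<0.
x=-1.33: |R|=0.1319
R=−1: 1+3/5x = −1+2/5x ⇒ -1/5x=2 ⇒ x=2/(-1/5)=-10.0000
Confirm numerically:
  x=-9.569: |R|=0.98214 <1
  x=-6.737: |R|=0.82337 <1
  x=-5.403: |R|=0.70916 <1
  x=-10.180: |R|=1.00710 >1
  x=-10.096: |R|=1.00381 >1
So |R|<1 on (-10.0000, 0).

left endpoint -10.0000.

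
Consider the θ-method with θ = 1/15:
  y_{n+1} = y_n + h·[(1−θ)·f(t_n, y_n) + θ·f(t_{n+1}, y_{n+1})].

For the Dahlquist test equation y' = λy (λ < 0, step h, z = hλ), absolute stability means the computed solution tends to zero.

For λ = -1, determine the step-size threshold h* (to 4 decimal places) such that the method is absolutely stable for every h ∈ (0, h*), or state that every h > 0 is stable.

(-2.3077,0); λ=-1 ⇒ h* = (30/13)/1 = 2.3077.

With y'=λy (z=hλ):
  y_{n+1} = y_n + z·[14/15·y_n + 1/15·y_{n+1}] ⇒ (1 − 1/15z)y_{n+1} = (1 + 14/15z)y_n
  Hence R(z) = (1 + 14/15z)/(1 − 1/15z).

Find x<0 with |R(x)|<1.
x=-1.37: |R|=0.2553
R=−1: 1+14/15x = −1+1/15x ⇒ -13/15x=2 ⇒ x=2/(-13/15)=-2.3077
Confirm numerically:
  x=-1.936: |R|=0.71469 <1
  x=-1.820: |R|=0.62307 <1
  x=-1.433: |R|=0.30804 <1
  x=-1.413: |R|=0.29135 <1
  x=-2.838: |R|=1.38648 >1
  x=-2.400: |R|=1.06897 >1
So |R|<1 on (-2.3077, 0).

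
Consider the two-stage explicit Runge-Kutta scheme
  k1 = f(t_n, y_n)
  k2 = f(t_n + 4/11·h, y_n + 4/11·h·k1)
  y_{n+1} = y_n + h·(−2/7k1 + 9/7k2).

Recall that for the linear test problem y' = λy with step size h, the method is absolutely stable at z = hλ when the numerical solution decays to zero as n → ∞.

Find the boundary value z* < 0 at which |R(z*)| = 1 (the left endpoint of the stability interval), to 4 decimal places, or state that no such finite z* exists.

left endpoint -2.1389.

Set f=λy, z=hλ:
  k1=λy_n ⇒ h·k1=z·y_n;  k2=λ(1+4/11z)y_n ⇒ h·k2=z(1+4/11z)y_n
  y_{n+1}/y_n = 1 − 2/7z + 9/7z(1+4/11z) = 1 + z + 36/77z²
  Hence R(z) = 1 + z + 36/77z².

Find x<0 with |R(x)|<1.
x=-0.96: |R|=0.4709
R=1: x+36/77x²=0 ⇒ x=−77/36=-2.1389; min R=1−1/(4·36/77)=0.4653>−1
Confirm numerically:
  x=-1.862: |R|=0.75896 <1
  x=-1.625: |R|=0.60958 <1
  x=-1.298: |R|=0.48970 <1
  x=-2.442: |R|=1.34607 >1
  x=-2.319: |R|=1.19528 >1
Stable set (-2.1389, 0).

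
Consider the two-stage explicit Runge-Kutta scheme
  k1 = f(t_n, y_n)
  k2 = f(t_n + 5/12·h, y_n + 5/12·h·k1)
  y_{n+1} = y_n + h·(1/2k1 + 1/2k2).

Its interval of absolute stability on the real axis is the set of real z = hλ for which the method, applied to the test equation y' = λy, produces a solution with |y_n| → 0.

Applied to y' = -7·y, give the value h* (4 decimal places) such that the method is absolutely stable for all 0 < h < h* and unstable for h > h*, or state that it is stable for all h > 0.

(-4.8000,0); λ=-7 ⇒ h* = (24/5)/7 = 0.6857.

Set f=λy, z=hλ:
  k1=λy_n ⇒ h·k1=z·y_n;  k2=λ(1+5/12z)y_n ⇒ h·k2=z(1+5/12z)y_n
  y_{n+1}/y_n = 1 + 1/2z + 1/2z(1+5/12z) = 1 + z + 5/24z²
  ⇒ R(z) = 1 + z + 5/24z².

Find x<0 with |R(x)|<1.
x=-1.58: |R|=0.0599
R=1: x+5/24x²=0 ⇒ x=−24/5=-4.8000; min R=1−1/(4·5/24)=-0.2000>−1
Confirm numerically:
  x=-4.098: |R|=0.40067 <1
  x=-2.916: |R|=0.14453 <1
  x=-2.415: |R|=0.19995 <1
  x=-5.322: |R|=1.57877 >1
  x=-5.320: |R|=1.57633 >1
Stable set (-4.8000, 0).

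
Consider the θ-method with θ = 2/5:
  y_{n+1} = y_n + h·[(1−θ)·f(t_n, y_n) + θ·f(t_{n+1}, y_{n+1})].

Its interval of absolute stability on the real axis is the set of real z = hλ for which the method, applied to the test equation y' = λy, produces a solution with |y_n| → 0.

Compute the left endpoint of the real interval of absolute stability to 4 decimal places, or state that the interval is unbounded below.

With y'=λy (z=hλ):
  y_{n+1} = y_n + z·[3/5·y_n + 2/5·y_{n+1}] ⇒ (1 − 2/5z)y_{n+1} = (1 + 3/5z)y_n
  R(z) = (1 + 3/5z)/(1 − 2/5z).

Find x<0 with |R(x)|<1.
x=-1: |R|=0.2857
R=−1: 1+3/5x = −1+2/5x ⇒ -1/5x=2 ⇒ x=2/(-1/5)=-10.0000
Confirm numerically:
  x=-8.215: |R|=0.91671 <1
  x=-5.748: |R|=0.74224 <1
  x=-5.097: |R|=0.67731 <1
  x=-4.019: |R|=0.54126 <1
  x=-10.588: |R|=1.02246 >1
  x=-10.184: |R|=1.00725 >1
Interval (-10.0000, 0).

left endpoint -10.0000.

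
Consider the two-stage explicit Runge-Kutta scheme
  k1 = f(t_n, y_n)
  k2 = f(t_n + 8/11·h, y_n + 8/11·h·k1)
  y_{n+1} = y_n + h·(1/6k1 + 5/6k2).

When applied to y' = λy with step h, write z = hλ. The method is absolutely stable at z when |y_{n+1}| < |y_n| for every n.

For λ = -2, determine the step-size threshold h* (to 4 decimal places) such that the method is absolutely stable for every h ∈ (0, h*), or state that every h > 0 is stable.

Set f=λy, z=hλ:
  k1=λy_n ⇒ h·k1=z·y_n;  k2=λ(1+8/11z)y_n ⇒ h·k2=z(1+8/11z)y_n
  y_{n+1}/y_n = 1 + 1/6z + 5/6z(1+8/11z) = 1 + z + 20/33z²
  R(z) = 1 + z + 20/33z².

Solve |R(x)|<1 on ℝ⁻.
x=-1.68: |R|=1.0305
R=1: x+20/33x²=0 ⇒ x=−33/20=-1.6500; min R=1−1/(4·20/33)=0.5875>−1
Confirm numerically:
  x=-1.503: |R|=0.86610 <1
  x=-1.448: |R|=0.82273 <1
  x=-1.430: |R|=0.80933 <1
  x=-1.285: |R|=0.71574 <1
  x=-1.972: |R|=1.38484 >1
  x=-1.853: |R|=1.22798 >1
Stable set (-1.6500, 0).

(-1.6500,0); λ=-2 ⇒ h* = (33/20)/2 = 0.8250.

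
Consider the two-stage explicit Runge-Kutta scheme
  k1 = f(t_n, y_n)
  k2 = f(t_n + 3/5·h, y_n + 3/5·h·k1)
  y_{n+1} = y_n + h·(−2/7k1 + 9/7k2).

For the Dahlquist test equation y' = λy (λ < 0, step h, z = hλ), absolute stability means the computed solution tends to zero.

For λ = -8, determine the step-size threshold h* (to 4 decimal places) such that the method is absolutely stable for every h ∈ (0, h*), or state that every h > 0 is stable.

(-1.2963,0); λ=-8 ⇒ h* = (35/27)/8 = 0.1620.

Set f=λy, z=hλ:
  k1=λy_n ⇒ h·k1=z·y_n;  k2=λ(1+3/5z)y_n ⇒ h·k2=z(1+3/5z)y_n
  y_{n+1}/y_n = 1 − 2/7z + 9/7z(1+3/5z) = 1 + z + 27/35z²
  Hence R(z) = 1 + z + 27/35z².

Solve |R(x)|<1 on ℝ⁻.
x=-0.54: |R|=0.6849
R=1: x+27/35x²=0 ⇒ x=−35/27=-1.2963; min R=1−1/(4·27/35)=0.6759>−1
Confirm numerically:
  x=-0.879: |R|=0.71704 <1
  x=-0.875: |R|=0.71563 <1
  x=-0.851: |R|=0.70767 <1
  x=-1.854: |R|=1.79764 >1
  x=-1.434: |R|=1.15233 >1
  x=-1.395: |R|=1.10622 >1
So |R|<1 on (-1.2963, 0).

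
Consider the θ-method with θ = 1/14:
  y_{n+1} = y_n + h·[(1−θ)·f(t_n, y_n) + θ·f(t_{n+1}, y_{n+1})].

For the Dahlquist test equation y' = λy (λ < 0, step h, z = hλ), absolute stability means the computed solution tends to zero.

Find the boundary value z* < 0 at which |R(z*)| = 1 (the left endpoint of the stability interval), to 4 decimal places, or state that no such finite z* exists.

z* = -2.3333.

With y'=λy (z=hλ):
  y_{n+1} = y_n + z·[13/14·y_n + 1/14·y_{n+1}] ⇒ (1 − 1/14z)y_{n+1} = (1 + 13/14z)y_n
  so R(z) = (1 + 13/14z)/(1 − 1/14z).

Find x<0 with |R(x)|<1.
x=-0.52: |R|=0.4986
R=−1: 1+13/14x = −1+1/14x ⇒ -6/7x=2 ⇒ x=2/(-6/7)=-2.3333
Confirm numerically:
  x=-2.202: |R|=0.90273 <1
  x=-1.961: |R|=0.72007 <1
  x=-1.162: |R|=0.07295 <1
  x=-1.104: |R|=0.02331 <1
  x=-2.913: |R|=1.41128 >1
  x=-2.583: |R|=1.18067 >1
  x=-2.458: |R|=1.09090 >1
Interval (-2.3333, 0).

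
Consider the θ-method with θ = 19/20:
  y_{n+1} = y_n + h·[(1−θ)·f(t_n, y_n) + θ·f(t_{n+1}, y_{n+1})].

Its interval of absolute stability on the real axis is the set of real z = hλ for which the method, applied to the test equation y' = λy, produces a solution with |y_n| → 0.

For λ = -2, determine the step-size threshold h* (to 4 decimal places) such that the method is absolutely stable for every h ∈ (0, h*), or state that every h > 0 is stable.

Set f=λy, z=hλ:
  y_{n+1} = y_n + z·[1/20·y_n + 19/20·y_{n+1}] ⇒ (1 − 19/20z)y_{n+1} = (1 + 1/20z)y_n
  Hence R(z) = (1 + 1/20z)/(1 − 19/20z).

Find x<0 with |R(x)|<1.
x=-1.64: |R|=0.3589
x=-2: |R|=0.3103
x=-10: |R|=0.0476
x=-100: |R|=0.0417
θ=19/20≥1/2 ⇒ |1+1/20x|<|1−19/20x| ∀x<0 ⇒ stable on all of ℝ⁻.

(−∞, 0) — no finite endpoint. Any h>0 works for λ=-2.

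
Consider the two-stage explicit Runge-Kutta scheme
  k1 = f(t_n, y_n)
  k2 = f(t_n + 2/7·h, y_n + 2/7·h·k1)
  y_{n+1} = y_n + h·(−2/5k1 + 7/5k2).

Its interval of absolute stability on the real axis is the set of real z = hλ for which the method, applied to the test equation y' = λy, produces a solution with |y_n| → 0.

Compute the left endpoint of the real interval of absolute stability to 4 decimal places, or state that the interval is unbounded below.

left endpoint -2.5000.

With y'=λy (z=hλ):
  k1=λy_n ⇒ h·k1=z·y_n;  k2=λ(1+2/7z)y_n ⇒ h·k2=z(1+2/7z)y_n
  y_{n+1}/y_n = 1 − 2/5z + 7/5z(1+2/7z) = 1 + z + 2/5z²
  R(z) = 1 + z + 2/5z².

Solve |R(x)|<1 on ℝ⁻.
x=-0.4: |R|=0.6640
R=1: x+2/5x²=0 ⇒ x=−5/2=-2.5000; min R=1−1/(4·2/5)=0.3750>−1
Confirm numerically:
  x=-2.479: |R|=0.97918 <1
  x=-2.167: |R|=0.71136 <1
  x=-2.016: |R|=0.60970 <1
  x=-2.960: |R|=1.54464 >1
  x=-2.654: |R|=1.16349 >1
Stable set (-2.5000, 0).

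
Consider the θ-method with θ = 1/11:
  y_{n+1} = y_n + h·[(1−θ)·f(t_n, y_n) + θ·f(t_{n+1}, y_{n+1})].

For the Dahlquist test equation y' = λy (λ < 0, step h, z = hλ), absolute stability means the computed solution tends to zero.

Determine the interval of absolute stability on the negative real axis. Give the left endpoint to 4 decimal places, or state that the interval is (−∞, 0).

Test eqn y'=λy, z=hλ:
  y_{n+1} = y_n + z·[10/11·y_n + 1/11·y_{n+1}] ⇒ (1 − 1/11z)y_{n+1} = (1 + 10/11z)y_n
  Hence R(z) = (1 + 10/11z)/(1 − 1/11z).

Boundary: |R(x)|=1, x<0.
x=-0.37: |R|=0.6420
R=−1: 1+10/11x = −1+1/11x ⇒ -9/11x=2 ⇒ x=2/(-9/11)=-2.4444
Confirm numerically:
  x=-1.414: |R|=0.25294 <1
  x=-1.352: |R|=0.20402 <1
  x=-1.262: |R|=0.13212 <1
  x=-1.011: |R|=0.07410 <1
  x=-2.777: |R|=1.21725 >1
  x=-2.556: |R|=1.07406 >1
So |R|<1 on (-2.4444, 0).

(-2.4444, 0).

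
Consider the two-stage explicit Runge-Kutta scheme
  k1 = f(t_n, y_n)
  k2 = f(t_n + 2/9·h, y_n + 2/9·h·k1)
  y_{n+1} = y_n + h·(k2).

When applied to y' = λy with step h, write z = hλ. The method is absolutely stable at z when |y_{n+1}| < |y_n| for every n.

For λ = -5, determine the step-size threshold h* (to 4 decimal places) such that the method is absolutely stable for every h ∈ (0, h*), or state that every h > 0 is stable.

(-4.5000,0); λ=-5 ⇒ h* = (9/2)/5 = 0.9000.

Test eqn y'=λy, z=hλ:
  k1=λy_n ⇒ h·k1=z·y_n;  k2=λ(1+2/9z)y_n ⇒ h·k2=z(1+2/9z)y_n
  y_{n+1}/y_n = 1 + z(1+2/9z) = 1 + z + 2/9z²
  ⇒ R(z) = 1 + z + 2/9z².

Need |R(x)|<1, x<0.
x=-0.92: |R|=0.2681
R=1: x+2/9x²=0 ⇒ x=−9/2=-4.5000; min R=1−1/(4·2/9)=-0.1250>−1
Confirm numerically:
  x=-3.624: |R|=0.29453 <1
  x=-2.309: |R|=0.12423 <1
  x=-2.127: |R|=0.12164 <1
  x=-1.926: |R|=0.10167 <1
  x=-4.557: |R|=1.05772 >1
  x=-4.545: |R|=1.04545 >1
So |R|<1 on (-4.5000, 0).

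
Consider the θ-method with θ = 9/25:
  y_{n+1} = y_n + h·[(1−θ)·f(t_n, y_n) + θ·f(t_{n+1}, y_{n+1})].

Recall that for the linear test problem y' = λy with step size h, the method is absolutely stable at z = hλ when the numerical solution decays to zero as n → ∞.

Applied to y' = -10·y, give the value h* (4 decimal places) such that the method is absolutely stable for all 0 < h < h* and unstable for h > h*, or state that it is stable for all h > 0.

On y'=λy, z=hλ:
  y_{n+1} = y_n + z·[16/25·y_n + 9/25·y_{n+1}] ⇒ (1 − 9/25z)y_{n+1} = (1 + 16/25z)y_n
  ⇒ R(z) = (1 + 16/25z)/(1 − 9/25z).

Need |R(x)|<1, x<0.
x=-0.67: |R|=0.4602
R=−1: 1+16/25x = −1+9/25x ⇒ -7/25x=2 ⇒ x=2/(-7/25)=-7.1429
Confirm numerically:
  x=-6.985: |R|=0.98742 <1
  x=-5.231: |R|=0.81433 <1
  x=-3.534: |R|=0.55529 <1
  x=-2.973: |R|=0.43604 <1
  x=-7.536: |R|=1.02965 >1
  x=-7.366: |R|=1.01711 >1
  x=-7.356: |R|=1.01636 >1
So |R|<1 on (-7.1429, 0).

(-7.1429,0); λ=-10 ⇒ h* = (50/7)/10 = 0.7143.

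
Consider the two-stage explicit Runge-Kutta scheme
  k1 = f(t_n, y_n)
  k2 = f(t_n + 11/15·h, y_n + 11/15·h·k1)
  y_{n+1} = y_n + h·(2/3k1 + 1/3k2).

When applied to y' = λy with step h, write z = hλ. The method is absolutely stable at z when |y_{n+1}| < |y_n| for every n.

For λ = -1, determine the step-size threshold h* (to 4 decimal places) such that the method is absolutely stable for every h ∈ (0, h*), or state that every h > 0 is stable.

(-4.0909,0); λ=-1 ⇒ h* = (45/11)/1 = 4.0909.

With y'=λy (z=hλ):
  k1=λy_n ⇒ h·k1=z·y_n;  k2=λ(1+11/15z)y_n ⇒ h·k2=z(1+11/15z)y_n
  y_{n+1}/y_n = 1 + 2/3z + 1/3z(1+11/15z) = 1 + z + 11/45z²
  Hence R(z) = 1 + z + 11/45z².

Solve |R(x)|<1 on ℝ⁻.
x=-1.22: |R|=0.1438
R=1: x+11/45x²=0 ⇒ x=−45/11=-4.0909; min R=1−1/(4·11/45)=-0.0227>−1
Confirm numerically:
  x=-3.982: |R|=0.89399 <1
  x=-3.164: |R|=0.28311 <1
  x=-3.136: |R|=0.26799 <1
  x=-4.634: |R|=1.61519 >1
  x=-4.348: |R|=1.27325 >1
So |R|<1 on (-4.0909, 0).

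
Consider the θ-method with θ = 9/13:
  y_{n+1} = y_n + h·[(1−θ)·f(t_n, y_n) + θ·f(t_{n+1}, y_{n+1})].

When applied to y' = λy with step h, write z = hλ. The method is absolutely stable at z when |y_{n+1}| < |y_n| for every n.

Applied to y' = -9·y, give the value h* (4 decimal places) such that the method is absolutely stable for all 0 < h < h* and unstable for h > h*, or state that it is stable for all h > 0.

unbounded; (−∞, 0). Any h>0 works for λ=-9.

Set f=λy, z=hλ:
  y_{n+1} = y_n + z·[4/13·y_n + 9/13·y_{n+1}] ⇒ (1 − 9/13z)y_{n+1} = (1 + 4/13z)y_n
  ⇒ R(z) = (1 + 4/13z)/(1 − 9/13z).

Solve |R(x)|<1 on ℝ⁻.
x=-1.28: |R|=0.3214
x=-2: |R|=0.1613
x=-10: |R|=0.2621
x=-100: |R|=0.4239
θ=9/13≥1/2 ⇒ |1+4/13x|<|1−9/13x| ∀x<0 ⇒ unbounded interval.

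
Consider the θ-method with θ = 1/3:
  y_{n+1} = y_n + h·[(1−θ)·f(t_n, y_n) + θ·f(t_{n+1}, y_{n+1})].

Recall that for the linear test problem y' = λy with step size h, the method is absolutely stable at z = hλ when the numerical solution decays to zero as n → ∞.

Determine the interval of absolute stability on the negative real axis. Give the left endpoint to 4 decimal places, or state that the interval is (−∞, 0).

z∈(-6.0000,0).

Set f=λy, z=hλ:
  y_{n+1} = y_n + z·[2/3·y_n + 1/3·y_{n+1}] ⇒ (1 − 1/3z)y_{n+1} = (1 + 2/3z)y_n
  Hence R(z) = (1 + 2/3z)/(1 − 1/3z).

Need |R(x)|<1, x<0.
x=-1.63: |R|=0.0562
R=−1: 1+2/3x = −1+1/3x ⇒ -1/3x=2 ⇒ x=2/(-1/3)=-6.0000
Confirm numerically:
  x=-4.337: |R|=0.77334 <1
  x=-2.998: |R|=0.49950 <1
  x=-2.489: |R|=0.36036 <1
  x=-6.582: |R|=1.06074 >1
  x=-6.279: |R|=1.03007 >1
  x=-6.155: |R|=1.01693 >1
Stable set (-6.0000, 0).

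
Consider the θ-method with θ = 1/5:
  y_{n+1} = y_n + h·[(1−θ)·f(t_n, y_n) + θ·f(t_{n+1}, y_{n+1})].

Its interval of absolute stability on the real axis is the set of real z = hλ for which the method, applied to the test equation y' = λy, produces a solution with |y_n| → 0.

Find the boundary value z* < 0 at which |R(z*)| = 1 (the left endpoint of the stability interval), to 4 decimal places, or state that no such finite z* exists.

Test eqn y'=λy, z=hλ:
  y_{n+1} = y_n + z·[4/5·y_n + 1/5·y_{n+1}] ⇒ (1 − 1/5z)y_{n+1} = (1 + 4/5z)y_n
  R(z) = (1 + 4/5z)/(1 − 1/5z).

Need |R(x)|<1, x<0.
x=-0.97: |R|=0.1876
R=−1: 1+4/5x = −1+1/5x ⇒ -3/5x=2 ⇒ x=2/(-3/5)=-3.3333
Confirm numerically:
  x=-3.223: |R|=0.95975 <1
  x=-2.162: |R|=0.50935 <1
  x=-1.991: |R|=0.42397 <1
  x=-1.357: |R|=0.06733 <1
  x=-3.842: |R|=1.17259 >1
  x=-3.772: |R|=1.15002 >1
Stable set (-3.3333, 0).

z* = -3.3333.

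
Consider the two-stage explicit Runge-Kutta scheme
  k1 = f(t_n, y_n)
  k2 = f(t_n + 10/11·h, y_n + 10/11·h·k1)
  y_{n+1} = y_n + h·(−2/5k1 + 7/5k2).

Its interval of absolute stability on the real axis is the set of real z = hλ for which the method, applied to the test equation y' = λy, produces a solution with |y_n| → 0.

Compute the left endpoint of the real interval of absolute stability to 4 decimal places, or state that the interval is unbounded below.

On y'=λy, z=hλ:
  k1=λy_n ⇒ h·k1=z·y_n;  k2=λ(1+10/11z)y_n ⇒ h·k2=z(1+10/11z)y_n
  y_{n+1}/y_n = 1 − 2/5z + 7/5z(1+10/11z) = 1 + z + 14/11z²
  so R(z) = 1 + z + 14/11z².

Need |R(x)|<1, x<0.
x=-0.39: |R|=0.8036
R=1: x+14/11x²=0 ⇒ x=−11/14=-0.7857; min R=1−1/(4·14/11)=0.8036>−1
Confirm numerically:
  x=-0.700: |R|=0.92364 <1
  x=-0.687: |R|=0.91369 <1
  x=-0.642: |R|=0.88257 <1
  x=-0.608: |R|=0.86248 <1
  x=-1.084: |R|=1.41153 >1
  x=-1.036: |R|=1.33001 >1
Interval (-0.7857, 0).

z* = -0.7857.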